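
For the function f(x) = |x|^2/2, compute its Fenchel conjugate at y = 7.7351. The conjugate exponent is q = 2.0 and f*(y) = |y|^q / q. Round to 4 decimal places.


The conjugate exponent q satisfies 1/p + 1/q = 1.
p = 2, so q = 2/(2 - 1) = 2.0
|y|^q = 7.7351^2.0 = 59.8318
f*(7.7351) = 59.8318 / 2.0 = 29.9159


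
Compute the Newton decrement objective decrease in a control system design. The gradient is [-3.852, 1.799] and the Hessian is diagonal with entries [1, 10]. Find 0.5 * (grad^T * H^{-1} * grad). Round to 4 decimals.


Step 1: H is diagonal, so H^(-1) * g = [-3.852, 0.1799].
Step 2: g^T H^(-1) g = sum_i g_i^2 / H_ii
  = (-3.852)^2/1 + (1.799)^2/10
  = 14.8379 + 0.3236 = 15.1615
Step 3: Objective decrease = 0.5 * g^T H^(-1) g = 7.5808


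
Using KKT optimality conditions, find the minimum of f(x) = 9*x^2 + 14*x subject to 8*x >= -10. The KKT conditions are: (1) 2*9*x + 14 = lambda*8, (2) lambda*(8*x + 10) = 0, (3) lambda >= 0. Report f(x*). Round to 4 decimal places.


Step 1: Try lambda = 0 (constraint inactive).
Stationarity: 2*9*x + 14 = 0
x* = -14/(2*9) = -7/9 = -0.7778 (rounded; the exact value -7/9 is used below)
Check constraint: 8*-0.7778 = -6.2224 >= -10 -- satisfied.
Step 2: Compute optimal value.
f(x*) = 9*(-7/9)^2 + 14*(-7/9) = -5.4444


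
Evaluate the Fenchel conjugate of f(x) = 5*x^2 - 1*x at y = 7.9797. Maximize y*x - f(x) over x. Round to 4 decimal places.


f*(y) = sup_x {y*x - a*x^2 - b*x} = sup_x {(y-b)*x - a*x^2}
FOC: (y - b) - 2a*x = 0 => x* = (y - b)/(2a)
x* = (7.9797 + 1)/(2*5) = 0.898
f*(7.9797) = (y-b)^2/(4a) = (7.9797 + 1)^2/(4*5)
= 80.635/20 = 4.0318


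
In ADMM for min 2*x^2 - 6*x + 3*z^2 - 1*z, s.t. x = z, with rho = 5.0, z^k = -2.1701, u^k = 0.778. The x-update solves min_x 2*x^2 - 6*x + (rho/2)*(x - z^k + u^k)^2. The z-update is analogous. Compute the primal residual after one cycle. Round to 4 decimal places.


ADMM iteration with rho = 5.0, z^k = -2.1701, u^k = 0.778
Step 1: x-update.
Minimize 2*x^2 - 6*x + (5.0/2)*(x + 2.1701 + 0.778)^2
FOC: (2*2 + 5.0)*x = 6 + 5.0*(-2.1701 - 0.778)
x^{k+1} = -0.9712
Step 2: z-update.
Minimize 3*z^2 - 1*z + (5.0/2)*(-0.9712 - z + 0.778)^2
FOC: (2*3 + 5.0)*z = 1 + 5.0*(-0.9712 + 0.778)
z^{k+1} = 0.0031
Step 3: u-update.
u^{k+1} = 0.778 - 0.9712 - 0.0031 = -0.1963
Step 4: Primal residual = |-0.9712 - 0.0031| = 0.9743


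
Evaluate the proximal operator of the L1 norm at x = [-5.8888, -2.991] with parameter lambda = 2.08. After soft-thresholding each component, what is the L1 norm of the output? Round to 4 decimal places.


Soft-thresholding with lambda = 2.08:
prox(-5.8888) = sign(-5.8888)*max(|-5.8888| - 2.08, 0) = -3.8088
prox(-2.991) = sign(-2.991)*max(|-2.991| - 2.08, 0) = -0.911
prox(x) = [-3.8088, -0.911]
||prox(x)||_1 = 3.8088 + 0.911 = 4.7198


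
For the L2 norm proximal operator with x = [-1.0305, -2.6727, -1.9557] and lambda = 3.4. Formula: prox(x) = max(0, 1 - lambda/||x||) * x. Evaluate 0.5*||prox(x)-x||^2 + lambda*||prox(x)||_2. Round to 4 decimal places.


Step 1: Compute ||x||.
||x|| = 3.4684
Step 2: Compute scaling factor.
scale = max(0, 1 - 3.4/3.4684) = 0.0197
Step 3: prox(x) = [-0.0203, -0.0527, -0.0386]
||prox(x)|| = 0.0684
Step 4: Proximal objective.
0.5*||prox-x||^2 = 5.78
lambda*||prox|| = 0.2326
Total = 6.0127


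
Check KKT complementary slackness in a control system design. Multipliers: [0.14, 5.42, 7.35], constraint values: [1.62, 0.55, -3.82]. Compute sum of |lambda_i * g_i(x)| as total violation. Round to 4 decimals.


KKT complementary slackness check:
lambda_1 * g_1 = 0.14 * 1.62 = 0.2268
lambda_2 * g_2 = 5.42 * 0.55 = 2.981
lambda_3 * g_3 = 7.35 * -3.82 = -28.077
Total violation = 0.2268 + 2.981 + 28.077 = 31.2848


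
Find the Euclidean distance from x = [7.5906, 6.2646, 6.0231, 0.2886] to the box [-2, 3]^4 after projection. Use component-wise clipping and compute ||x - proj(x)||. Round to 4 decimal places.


Project each component onto [-2, 3].
clip(7.5906) = 3.0, clip(6.2646) = 3.0, clip(6.0231) = 3.0, clip(0.2886) = 0.2886
Projection = [3.0, 3.0, 3.0, 0.2886]
Squared diffs: [21.0736, 10.6576, 9.1391, 0.0]
Distance = sqrt(40.8703) = 6.393


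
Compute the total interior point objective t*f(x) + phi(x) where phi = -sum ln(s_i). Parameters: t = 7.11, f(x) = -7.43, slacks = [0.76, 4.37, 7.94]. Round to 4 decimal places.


Step 1: Compute log-barrier.
ln values: [-0.2744, 1.4748, 2.0719]
phi = -(-0.2744 + 1.4748 + 2.0719) = -3.2722
Step 2: Compute augmented objective.
t*f(x) = 7.11*-7.43 = -52.8273
Total = -52.8273 - 3.2722 = -56.0995


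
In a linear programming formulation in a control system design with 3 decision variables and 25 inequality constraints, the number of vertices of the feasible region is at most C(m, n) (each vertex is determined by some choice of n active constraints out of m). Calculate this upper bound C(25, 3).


Each vertex corresponds to some choice of n active constraints out of m, so the number of vertices is at most C(m, n) = m! / (n!(m-n)!).
m = 25, n = 3
Numerator: 25 * 24 * 23
Denominator: 3! = 6
C(25, 3) = 2300


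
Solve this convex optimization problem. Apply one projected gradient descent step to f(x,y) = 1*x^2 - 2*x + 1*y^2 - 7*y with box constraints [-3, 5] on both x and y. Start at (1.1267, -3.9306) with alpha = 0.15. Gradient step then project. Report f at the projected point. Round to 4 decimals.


Step 1: Compute gradient at (1.1267, -3.9306).
grad_x = 2*1*1.1267 - 2 = 0.2534
grad_y = 2*1*-3.9306 - 7 = -14.8612
Step 2: Gradient step.
x_raw = 1.1267 - 0.15*0.2534 = 1.0887
y_raw = -3.9306 - 0.15*-14.8612 = -1.7014
Step 3: Project onto [-3, 5].
x_proj = clip(1.0887) = 1.0887
y_proj = clip(-1.7014) = -1.7014
Step 4: Evaluate f.
f(1.0887, -1.7014) = 13.8126


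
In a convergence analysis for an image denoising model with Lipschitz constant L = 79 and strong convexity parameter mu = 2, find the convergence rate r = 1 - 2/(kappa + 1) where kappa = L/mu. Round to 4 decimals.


Step 1: Compute the condition number.
kappa = L/mu = 79/2 = 39.5
Step 2: Compute the convergence rate.
r = 1 - 2/(kappa + 1) = 1 - 2*mu/(L + mu) = (L - mu)/(L + mu) = 77/81 = 0.9506


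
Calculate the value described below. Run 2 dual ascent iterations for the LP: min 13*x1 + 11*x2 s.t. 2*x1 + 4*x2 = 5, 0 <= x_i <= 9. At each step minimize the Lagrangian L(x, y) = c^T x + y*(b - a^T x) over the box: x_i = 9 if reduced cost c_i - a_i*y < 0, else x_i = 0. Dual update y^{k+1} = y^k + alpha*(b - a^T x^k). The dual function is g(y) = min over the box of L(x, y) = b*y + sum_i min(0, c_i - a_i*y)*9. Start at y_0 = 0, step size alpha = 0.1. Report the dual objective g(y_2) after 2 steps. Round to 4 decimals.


Dual ascent for LP: min 13*x1 + 11*x2, 2*x1 + 4*x2 = 5, 0 <= x_i <= 9
Step 1: y^k = 0.0, reduced costs: (13.0, 11.0)
  x^k = (0.0, 0.0), subgradient = b - a^T x = 5.0
  y^{k+1} = 0.0 + 0.1*5.0 = 0.5
Step 2: y^k = 0.5, reduced costs: (12.0, 9.0)
  x^k = (0.0, 0.0), subgradient = b - a^T x = 5.0
  y^{k+1} = 0.5 + 0.1*5.0 = 1.0
Dual objective at y_2 = 1.0: reduced costs (11.0, 7.0), box minimizer x = (0.0, 0.0)
g(y_2) = b*y + (c1 - a1*y)*x1 + (c2 - a2*y)*x2 = 5*1.0 + 11.0*0.0 + 7.0*0.0 = 5.0 + 0.0 + 0.0 = 5.0


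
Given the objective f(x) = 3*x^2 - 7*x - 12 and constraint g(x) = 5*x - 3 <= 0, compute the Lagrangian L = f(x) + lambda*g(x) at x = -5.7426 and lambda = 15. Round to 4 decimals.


Step 1: Evaluate f(x).
f(-5.7426) = 3*(-5.7426)^2 - 7*(-5.7426) - 12 = 127.1306
Step 2: Evaluate g(x).
g(-5.7426) = 5*-5.7426 - 3 = -31.713
Step 3: Compute Lagrangian.
L = 127.1306 + 15*-31.713 = -348.5644


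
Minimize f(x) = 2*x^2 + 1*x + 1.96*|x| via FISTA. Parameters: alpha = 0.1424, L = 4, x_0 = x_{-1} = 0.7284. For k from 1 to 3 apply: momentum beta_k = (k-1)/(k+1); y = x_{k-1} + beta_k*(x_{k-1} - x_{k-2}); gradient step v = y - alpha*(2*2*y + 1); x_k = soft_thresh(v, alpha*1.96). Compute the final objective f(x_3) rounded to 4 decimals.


FISTA on f(x) = 2*x^2 + 1*x + 1.96*|x|
L = 4, alpha = 0.1424
Iteration 1: beta = 0.0, y = 0.7284 + 0.0*(0.7284 - 0.7284) = 0.7284
  grad(y) = 3.9136, v = y - alpha*grad = 0.1711
  prox(v) = soft_thresh(0.1711, 0.2791) = 0.0
Iteration 2: beta = 0.3333, y = 0.0 + 0.3333*(0.0 - 0.7284) = -0.2428
  grad(y) = 0.0288, v = y - alpha*grad = -0.2469
  prox(v) = soft_thresh(-0.2469, 0.2791) = 0.0
Iteration 3: beta = 0.5, y = 0.0 + 0.5*(0.0 - 0.0) = 0.0
  grad(y) = 1.0, v = y - alpha*grad = -0.1424
  prox(v) = soft_thresh(-0.1424, 0.2791) = 0.0
f(x_3) = 2*0.0^2 + 1*0.0 + 1.96*|0.0| = 0.0


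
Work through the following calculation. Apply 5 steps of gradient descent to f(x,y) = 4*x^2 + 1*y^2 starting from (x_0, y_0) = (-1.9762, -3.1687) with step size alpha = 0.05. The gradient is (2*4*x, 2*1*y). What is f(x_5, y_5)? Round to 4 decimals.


Gradient descent on f(x,y) = 4*x^2 + 1*y^2.
Starting point: (-1.9762, -3.1687), alpha = 0.05
Step 1: grad_x = 2*4*-1.9762 = -15.8096, grad_y = 2*1*-3.1687 = -6.3374
  x_1 = -1.9762 - 0.05*-15.8096 = -1.1857
  y_1 = -3.1687 - 0.05*-6.3374 = -2.8518
Step 2: grad_x = 2*4*-1.1857 = -9.4858, grad_y = 2*1*-2.8518 = -5.7037
  x_2 = -1.1857 - 0.05*-9.4858 = -0.7114
  y_2 = -2.8518 - 0.05*-5.7037 = -2.5666
Step 3: grad_x = 2*4*-0.7114 = -5.6915, grad_y = 2*1*-2.5666 = -5.1333
  x_3 = -0.7114 - 0.05*-5.6915 = -0.4269
  y_3 = -2.5666 - 0.05*-5.1333 = -2.31
Step 4: grad_x = 2*4*-0.4269 = -3.4149, grad_y = 2*1*-2.31 = -4.62
  x_4 = -0.4269 - 0.05*-3.4149 = -0.2561
  y_4 = -2.31 - 0.05*-4.62 = -2.079
Step 5: grad_x = 2*4*-0.2561 = -2.0489, grad_y = 2*1*-2.079 = -4.158
  x_5 = -0.2561 - 0.05*-2.0489 = -0.1537
  y_5 = -2.079 - 0.05*-4.158 = -1.8711
f(-0.1537, -1.8711) = 4*(-0.1537)^2 + 1*(-1.8711)^2 = 3.5954


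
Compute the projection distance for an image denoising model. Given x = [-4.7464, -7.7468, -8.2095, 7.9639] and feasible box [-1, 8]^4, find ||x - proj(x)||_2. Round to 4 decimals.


Project each component onto [-1, 8].
clip(-4.7464) = -1.0, clip(-7.7468) = -1.0, clip(-8.2095) = -1.0, clip(7.9639) = 7.9639
Projection = [-1.0, -1.0, -1.0, 7.9639]
Squared diffs: [14.0355, 45.5193, 51.9769, 0.0]
Distance = sqrt(111.5317) = 10.5609


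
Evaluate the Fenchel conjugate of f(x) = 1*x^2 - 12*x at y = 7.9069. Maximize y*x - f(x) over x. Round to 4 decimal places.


f*(y) = sup_x {y*x - a*x^2 - b*x} = sup_x {(y-b)*x - a*x^2}
FOC: (y - b) - 2a*x = 0 => x* = (y - b)/(2a)
x* = (7.9069 + 12)/(2*1) = 9.9535
f*(7.9069) = (y-b)^2/(4a) = (7.9069 + 12)^2/(4*1)
= 396.2847/4 = 99.0712


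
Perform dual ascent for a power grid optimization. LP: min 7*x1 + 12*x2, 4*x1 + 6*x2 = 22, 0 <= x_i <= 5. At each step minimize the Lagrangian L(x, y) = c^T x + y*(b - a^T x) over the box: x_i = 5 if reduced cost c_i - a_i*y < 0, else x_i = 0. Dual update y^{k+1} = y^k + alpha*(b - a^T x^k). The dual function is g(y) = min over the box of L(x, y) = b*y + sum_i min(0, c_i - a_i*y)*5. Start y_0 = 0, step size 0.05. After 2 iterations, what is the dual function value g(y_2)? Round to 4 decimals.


Dual ascent for LP: min 7*x1 + 12*x2, 4*x1 + 6*x2 = 22, 0 <= x_i <= 5
Step 1: y^k = 0.0, reduced costs: (7.0, 12.0)
  x^k = (0.0, 0.0), subgradient = b - a^T x = 22.0
  y^{k+1} = 0.0 + 0.05*22.0 = 1.1
Step 2: y^k = 1.1, reduced costs: (2.6, 5.4)
  x^k = (0.0, 0.0), subgradient = b - a^T x = 22.0
  y^{k+1} = 1.1 + 0.05*22.0 = 2.2
Dual objective at y_2 = 2.2: reduced costs (-1.8, -1.2), box minimizer x = (5.0, 5.0)
g(y_2) = b*y + (c1 - a1*y)*x1 + (c2 - a2*y)*x2 = 22*2.2 + (-1.8)*5.0 + (-1.2)*5.0 = 48.4 - 9.0 - 6.0 = 33.4


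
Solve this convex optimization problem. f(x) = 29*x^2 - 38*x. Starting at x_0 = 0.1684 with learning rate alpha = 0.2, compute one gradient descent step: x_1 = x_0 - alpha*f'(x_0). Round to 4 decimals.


We compute the gradient at x_0 and apply the update.
f'(x) = 58*x - 38
f'(0.1684) = 58*0.1684 - 38 = -28.2328
x_1 = 0.1684 - 0.2*-28.2328 = 5.815


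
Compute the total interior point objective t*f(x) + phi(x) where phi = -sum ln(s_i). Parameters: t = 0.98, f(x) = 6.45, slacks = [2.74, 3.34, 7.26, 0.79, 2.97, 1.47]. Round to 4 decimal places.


Step 1: Compute log-barrier.
ln values: [1.008, 1.206, 1.9824, -0.2357, 1.0886, 0.3853]
phi = -(1.008 + 1.206 + 1.9824 - 0.2357 + 1.0886 + 0.3853) = -5.4344
Step 2: Compute augmented objective.
t*f(x) = 0.98*6.45 = 6.321
Total = 6.321 - 5.4344 = 0.8866


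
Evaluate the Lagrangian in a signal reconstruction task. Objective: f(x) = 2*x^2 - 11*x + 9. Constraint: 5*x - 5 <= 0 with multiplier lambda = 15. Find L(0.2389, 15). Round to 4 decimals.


Step 1: Evaluate f(x).
f(0.2389) = 2*0.2389^2 - 11*0.2389 + 9 = 6.4862
Step 2: Evaluate g(x).
g(0.2389) = 5*0.2389 - 5 = -3.8055
Step 3: Compute Lagrangian.
L = 6.4862 + 15*-3.8055 = -50.5963


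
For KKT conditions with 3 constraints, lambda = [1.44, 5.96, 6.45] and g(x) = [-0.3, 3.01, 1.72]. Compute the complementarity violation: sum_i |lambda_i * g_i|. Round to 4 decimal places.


KKT complementary slackness check:
lambda_1 * g_1 = 1.44 * -0.3 = -0.432
lambda_2 * g_2 = 5.96 * 3.01 = 17.9396
lambda_3 * g_3 = 6.45 * 1.72 = 11.094
Total violation = 0.432 + 17.9396 + 11.094 = 29.4656


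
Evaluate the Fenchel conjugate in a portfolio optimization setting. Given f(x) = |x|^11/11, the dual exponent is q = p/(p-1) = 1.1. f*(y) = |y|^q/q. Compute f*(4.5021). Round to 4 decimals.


The conjugate exponent q satisfies 1/p + 1/q = 1.
p = 11, so q = 11/(11 - 1) = 1.1
|y|^q = 4.5021^1.1 = 5.2331
f*(4.5021) = 5.2331 / 1.1 = 4.7573


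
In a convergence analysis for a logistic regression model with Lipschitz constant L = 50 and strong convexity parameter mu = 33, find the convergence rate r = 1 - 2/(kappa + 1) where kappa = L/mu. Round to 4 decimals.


Step 1: Compute the condition number.
kappa = L/mu = 50/33 = 1.5152
Step 2: Compute the convergence rate.
r = 1 - 2/(kappa + 1) = 1 - 2*mu/(L + mu) = (L - mu)/(L + mu) = 17/83 = 0.2048


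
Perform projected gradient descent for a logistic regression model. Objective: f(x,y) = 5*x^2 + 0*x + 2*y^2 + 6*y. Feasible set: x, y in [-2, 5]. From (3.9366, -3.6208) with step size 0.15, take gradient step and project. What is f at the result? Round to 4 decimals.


Step 1: Compute gradient at (3.9366, -3.6208).
grad_x = 2*5*3.9366 + 0 = 39.366
grad_y = 2*2*-3.6208 + 6 = -8.4832
Step 2: Gradient step.
x_raw = 3.9366 - 0.15*39.366 = -1.9683
y_raw = -3.6208 - 0.15*-8.4832 = -2.3483
Step 3: Project onto [-2, 5].
x_proj = clip(-1.9683) = -1.9683
y_proj = clip(-2.3483) = -2.0
Step 4: Evaluate f.
f(-1.9683, -2.0) = 15.371


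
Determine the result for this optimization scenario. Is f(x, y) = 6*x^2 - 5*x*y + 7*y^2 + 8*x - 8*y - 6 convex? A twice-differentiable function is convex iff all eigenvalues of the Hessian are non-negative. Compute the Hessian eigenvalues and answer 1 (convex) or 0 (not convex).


The Hessian of f(x,y) = 6*x^2 - 5*x*y + 7*y^2 + 8*x - 8*y - 6 is:
H = [[12, -5], [-5, 14]]
Trace = 12 + 14 = 26
Determinant = 12*14 - (-5)^2 = 143
Discriminant = (26)^2 - 4*143 = 104.0
Eigenvalues: lambda_1 = 7.901, lambda_2 = 18.099
The function is convex.

1


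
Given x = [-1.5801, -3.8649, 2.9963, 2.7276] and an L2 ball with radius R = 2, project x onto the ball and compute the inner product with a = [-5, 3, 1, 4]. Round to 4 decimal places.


Step 1: Compute ||x|| (intermediates to 6 decimals).
||x|| = sqrt((-1.5801)^2 + (-3.8649)^2 + 2.9963^2 + 2.7276^2) = 5.818229
Step 2: Project.
Since ||x|| > R, scale = R/||x|| = 2/5.818229 = 0.343747, proj(x) = scale * x
proj(x) = [-0.543155, -1.328548, 1.029969, 0.937604]
Step 3: Dot product.
a^T * proj(x) = -5*(-0.543155) + 3*(-1.328548) + 1*1.029969 + 4*0.937604 = 3.5105


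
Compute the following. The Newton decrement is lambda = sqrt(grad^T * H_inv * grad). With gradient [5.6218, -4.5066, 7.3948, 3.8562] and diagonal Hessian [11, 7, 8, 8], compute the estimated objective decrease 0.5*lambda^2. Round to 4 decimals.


Step 1: H is diagonal, so H^(-1) * g = [0.5111, -0.6438, 0.9244, 0.482].
Step 2: g^T H^(-1) g = sum_i g_i^2 / H_ii
  = (5.6218)^2/11 + (-4.5066)^2/7 + (7.3948)^2/8 + (3.8562)^2/8
  = 2.8731 + 2.9013 + 6.8354 + 1.8588 = 14.4687
Step 3: Objective decrease = 0.5 * g^T H^(-1) g = 7.2343


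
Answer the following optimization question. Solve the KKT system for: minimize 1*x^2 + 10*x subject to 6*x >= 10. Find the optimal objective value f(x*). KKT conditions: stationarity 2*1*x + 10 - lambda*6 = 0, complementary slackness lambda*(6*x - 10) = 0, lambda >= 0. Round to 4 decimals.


Step 1: Try lambda = 0 (constraint inactive).
x_unc = -10/(2*1) = -5.0
Check: 6*-5.0 = -30.0 < 10 -- violated!
Step 2: Constraint must be active: 6*x = 10
x* = 10/6 = 5/3 = 1.6667 (rounded; the exact value 5/3 is used below)
lambda = (2*1*(5/3) + 10)/6 = 2.2222
Step 3: Compute optimal value.
f(x*) = 1*(5/3)^2 + 10*(5/3) = 19.4444


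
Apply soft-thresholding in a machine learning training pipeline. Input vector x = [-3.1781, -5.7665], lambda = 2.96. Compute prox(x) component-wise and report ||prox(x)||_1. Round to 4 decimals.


Soft-thresholding with lambda = 2.96:
prox(-3.1781) = sign(-3.1781)*max(|-3.1781| - 2.96, 0) = -0.2181
prox(-5.7665) = sign(-5.7665)*max(|-5.7665| - 2.96, 0) = -2.8065
prox(x) = [-0.2181, -2.8065]
||prox(x)||_1 = 0.2181 + 2.8065 = 3.0246


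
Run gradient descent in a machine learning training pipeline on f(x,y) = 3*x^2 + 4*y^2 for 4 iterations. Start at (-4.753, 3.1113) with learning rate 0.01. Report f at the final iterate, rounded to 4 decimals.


Gradient descent on f(x,y) = 3*x^2 + 4*y^2.
Starting point: (-4.753, 3.1113), alpha = 0.01
Step 1: grad_x = 2*3*-4.753 = -28.518, grad_y = 2*4*3.1113 = 24.8904
  x_1 = -4.753 - 0.01*-28.518 = -4.4678
  y_1 = 3.1113 - 0.01*24.8904 = 2.8624
Step 2: grad_x = 2*3*-4.4678 = -26.8069, grad_y = 2*4*2.8624 = 22.8992
  x_2 = -4.4678 - 0.01*-26.8069 = -4.1998
  y_2 = 2.8624 - 0.01*22.8992 = 2.6334
Step 3: grad_x = 2*3*-4.1998 = -25.1985, grad_y = 2*4*2.6334 = 21.0672
  x_3 = -4.1998 - 0.01*-25.1985 = -3.9478
  y_3 = 2.6334 - 0.01*21.0672 = 2.4227
Step 4: grad_x = 2*3*-3.9478 = -23.6866, grad_y = 2*4*2.4227 = 19.3819
  x_4 = -3.9478 - 0.01*-23.6866 = -3.7109
  y_4 = 2.4227 - 0.01*19.3819 = 2.2289
f(-3.7109, 2.2289) = 3*(-3.7109)^2 + 4*2.2289^2 = 61.1846


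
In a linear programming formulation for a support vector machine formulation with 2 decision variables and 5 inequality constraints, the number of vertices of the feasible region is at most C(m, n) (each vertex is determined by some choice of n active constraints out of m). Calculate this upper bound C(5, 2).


Each vertex corresponds to some choice of n active constraints out of m, so the number of vertices is at most C(m, n) = m! / (n!(m-n)!).
m = 5, n = 2
Numerator: 5 * 4
Denominator: 2! = 2
C(5, 2) = 10


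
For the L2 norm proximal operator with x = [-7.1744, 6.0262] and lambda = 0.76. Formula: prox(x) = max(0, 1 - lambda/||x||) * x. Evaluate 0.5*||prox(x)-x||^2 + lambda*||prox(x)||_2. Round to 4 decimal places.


Step 1: Compute ||x||.
||x|| = 9.3695
Step 2: Compute scaling factor.
scale = max(0, 1 - 0.76/9.3695) = 0.9189
Step 3: prox(x) = [-6.5925, 5.5374]
||prox(x)|| = 8.6095
Step 4: Proximal objective.
0.5*||prox-x||^2 = 0.2888
lambda*||prox|| = 6.5432
Total = 6.832


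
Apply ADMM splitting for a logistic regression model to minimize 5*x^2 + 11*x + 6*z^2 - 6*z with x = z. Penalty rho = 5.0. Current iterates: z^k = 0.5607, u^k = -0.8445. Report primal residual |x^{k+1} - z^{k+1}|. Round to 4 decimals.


ADMM iteration with rho = 5.0, z^k = 0.5607, u^k = -0.8445
Step 1: x-update.
Minimize 5*x^2 + 11*x + (5.0/2)*(x - 0.5607 - 0.8445)^2
FOC: (2*5 + 5.0)*x = -11 + 5.0*(0.5607 + 0.8445)
x^{k+1} = -0.2649
Step 2: z-update.
Minimize 6*z^2 - 6*z + (5.0/2)*(-0.2649 - z - 0.8445)^2
FOC: (2*6 + 5.0)*z = 6 + 5.0*(-0.2649 - 0.8445)
z^{k+1} = 0.0266
Step 3: u-update.
u^{k+1} = -0.8445 - 0.2649 - 0.0266 = -1.1361
Step 4: Primal residual = |-0.2649 - 0.0266| = 0.2916


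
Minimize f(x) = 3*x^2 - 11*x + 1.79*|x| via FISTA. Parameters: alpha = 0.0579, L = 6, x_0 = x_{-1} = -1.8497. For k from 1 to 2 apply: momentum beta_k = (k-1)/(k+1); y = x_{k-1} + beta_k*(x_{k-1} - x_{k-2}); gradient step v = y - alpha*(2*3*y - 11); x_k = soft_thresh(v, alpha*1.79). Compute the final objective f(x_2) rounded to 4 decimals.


FISTA on f(x) = 3*x^2 - 11*x + 1.79*|x|
L = 6, alpha = 0.0579
Iteration 1: beta = 0.0, y = -1.8497 + 0.0*(-1.8497 + 1.8497) = -1.8497
  grad(y) = -22.0982, v = y - alpha*grad = -0.5702
  prox(v) = soft_thresh(-0.5702, 0.1036) = -0.4666
Iteration 2: beta = 0.3333, y = -0.4666 + 0.3333*(-0.4666 + 1.8497) = -0.0055
  grad(y) = -11.0332, v = y - alpha*grad = 0.6333
  prox(v) = soft_thresh(0.6333, 0.1036) = 0.5296
f(x_2) = 3*0.5296^2 - 11*0.5296 + 1.79*|0.5296| = -4.0365


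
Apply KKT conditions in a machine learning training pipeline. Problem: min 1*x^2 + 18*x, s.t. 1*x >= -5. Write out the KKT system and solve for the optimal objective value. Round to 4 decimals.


Step 1: Try lambda = 0 (constraint inactive).
x_unc = -18/(2*1) = -9.0
Check: 1*-9.0 = -9.0 < -5 -- violated!
Step 2: Constraint must be active: 1*x = -5
x* = -5/1 = -5.0
lambda = (2*1*(-5.0) + 18)/1 = 8.0
Step 3: Compute optimal value.
f(x*) = 1*(-5.0)^2 + 18*(-5.0) = -65.0


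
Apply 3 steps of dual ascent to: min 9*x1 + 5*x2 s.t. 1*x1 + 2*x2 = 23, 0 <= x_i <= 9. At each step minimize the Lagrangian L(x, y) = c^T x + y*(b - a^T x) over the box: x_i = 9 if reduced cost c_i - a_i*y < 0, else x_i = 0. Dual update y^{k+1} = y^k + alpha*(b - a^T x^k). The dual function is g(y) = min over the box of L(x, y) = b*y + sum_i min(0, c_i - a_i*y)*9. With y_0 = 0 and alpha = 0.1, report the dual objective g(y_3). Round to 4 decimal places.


Dual ascent for LP: min 9*x1 + 5*x2, 1*x1 + 2*x2 = 23, 0 <= x_i <= 9
Step 1: y^k = 0.0, reduced costs: (9.0, 5.0)
  x^k = (0.0, 0.0), subgradient = b - a^T x = 23.0
  y^{k+1} = 0.0 + 0.1*23.0 = 2.3
Step 2: y^k = 2.3, reduced costs: (6.7, 0.4)
  x^k = (0.0, 0.0), subgradient = b - a^T x = 23.0
  y^{k+1} = 2.3 + 0.1*23.0 = 4.6
Step 3: y^k = 4.6, reduced costs: (4.4, -4.2)
  x^k = (0.0, 9.0), subgradient = b - a^T x = 5.0
  y^{k+1} = 4.6 + 0.1*5.0 = 5.1
Dual objective at y_3 = 5.1: reduced costs (3.9, -5.2), box minimizer x = (0.0, 9.0)
g(y_3) = b*y + (c1 - a1*y)*x1 + (c2 - a2*y)*x2 = 23*5.1 + 3.9*0.0 + (-5.2)*9.0 = 117.3 + 0.0 - 46.8 = 70.5


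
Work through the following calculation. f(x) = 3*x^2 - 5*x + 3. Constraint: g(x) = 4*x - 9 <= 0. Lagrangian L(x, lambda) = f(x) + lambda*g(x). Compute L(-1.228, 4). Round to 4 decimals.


Step 1: Evaluate f(x).
f(-1.228) = 3*(-1.228)^2 - 5*(-1.228) + 3 = 13.664
Step 2: Evaluate g(x).
g(-1.228) = 4*-1.228 - 9 = -13.912
Step 3: Compute Lagrangian.
L = 13.664 + 4*-13.912 = -41.984


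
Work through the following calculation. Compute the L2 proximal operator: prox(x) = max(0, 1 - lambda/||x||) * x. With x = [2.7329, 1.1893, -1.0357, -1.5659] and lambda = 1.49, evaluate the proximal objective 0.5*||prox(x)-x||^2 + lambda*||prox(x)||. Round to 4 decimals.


Step 1: Compute ||x||.
||x|| = 3.5225
Step 2: Compute scaling factor.
scale = max(0, 1 - 1.49/3.5225) = 0.577
Step 3: prox(x) = [1.5769, 0.6862, -0.5976, -0.9035]
||prox(x)|| = 2.0325
Step 4: Proximal objective.
0.5*||prox-x||^2 = 1.1101
lambda*||prox|| = 3.0284
Total = 4.1385


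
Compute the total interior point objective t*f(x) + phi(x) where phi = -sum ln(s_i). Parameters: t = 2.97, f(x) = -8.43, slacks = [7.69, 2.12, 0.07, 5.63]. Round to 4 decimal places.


Step 1: Compute log-barrier.
ln values: [2.0399, 0.7514, -2.6593, 1.7281]
phi = -(2.0399 + 0.7514 - 2.6593 + 1.7281) = -1.8602
Step 2: Compute augmented objective.
t*f(x) = 2.97*-8.43 = -25.0371
Total = -25.0371 - 1.8602 = -26.8973


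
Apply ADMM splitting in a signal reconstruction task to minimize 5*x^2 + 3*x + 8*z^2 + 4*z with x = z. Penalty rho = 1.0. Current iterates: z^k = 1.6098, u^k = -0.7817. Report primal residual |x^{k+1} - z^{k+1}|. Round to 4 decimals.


ADMM iteration with rho = 1.0, z^k = 1.6098, u^k = -0.7817
Step 1: x-update.
Minimize 5*x^2 + 3*x + (1.0/2)*(x - 1.6098 - 0.7817)^2
FOC: (2*5 + 1.0)*x = -3 + 1.0*(1.6098 + 0.7817)
x^{k+1} = -0.0553
Step 2: z-update.
Minimize 8*z^2 + 4*z + (1.0/2)*(-0.0553 - z - 0.7817)^2
FOC: (2*8 + 1.0)*z = -4 + 1.0*(-0.0553 - 0.7817)
z^{k+1} = -0.2845
Step 3: u-update.
u^{k+1} = -0.7817 - 0.0553 + 0.2845 = -0.5525
Step 4: Primal residual = |-0.0553 + 0.2845| = 0.2292


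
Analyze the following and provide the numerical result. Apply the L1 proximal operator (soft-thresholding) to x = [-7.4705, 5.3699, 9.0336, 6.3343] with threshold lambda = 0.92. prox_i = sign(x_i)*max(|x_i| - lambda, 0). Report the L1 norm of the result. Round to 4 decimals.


Soft-thresholding with lambda = 0.92:
prox(-7.4705) = sign(-7.4705)*max(|-7.4705| - 0.92, 0) = -6.5505
prox(5.3699) = sign(5.3699)*max(|5.3699| - 0.92, 0) = 4.4499
prox(9.0336) = sign(9.0336)*max(|9.0336| - 0.92, 0) = 8.1136
prox(6.3343) = sign(6.3343)*max(|6.3343| - 0.92, 0) = 5.4143
prox(x) = [-6.5505, 4.4499, 8.1136, 5.4143]
||prox(x)||_1 = 6.5505 + 4.4499 + 8.1136 + 5.4143 = 24.5283


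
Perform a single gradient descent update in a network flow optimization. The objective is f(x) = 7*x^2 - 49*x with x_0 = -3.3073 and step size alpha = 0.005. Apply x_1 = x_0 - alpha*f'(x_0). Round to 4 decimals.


We compute the gradient at x_0 and apply the update.
f'(x) = 14*x - 49
f'(-3.3073) = 14*-3.3073 - 49 = -95.3022
x_1 = -3.3073 - 0.005*-95.3022 = -2.8308


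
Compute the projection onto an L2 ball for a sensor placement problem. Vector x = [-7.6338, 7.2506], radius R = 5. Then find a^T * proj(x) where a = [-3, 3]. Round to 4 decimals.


Step 1: Compute ||x|| (intermediates to 6 decimals).
||x|| = sqrt((-7.6338)^2 + 7.2506^2) = 10.528348
Step 2: Project.
Since ||x|| > R, scale = R/||x|| = 5/10.528348 = 0.474908, proj(x) = scale * x
proj(x) = [-3.625353, 3.443368]
Step 3: Dot product.
a^T * proj(x) = -3*(-3.625353) + 3*3.443368 = 21.2062


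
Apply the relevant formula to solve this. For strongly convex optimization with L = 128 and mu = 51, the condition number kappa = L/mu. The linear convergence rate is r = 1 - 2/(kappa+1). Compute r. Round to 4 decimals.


Step 1: Compute the condition number.
kappa = L/mu = 128/51 = 2.5098
Step 2: Compute the convergence rate.
r = 1 - 2/(kappa + 1) = 1 - 2*mu/(L + mu) = (L - mu)/(L + mu) = 77/179 = 0.4302


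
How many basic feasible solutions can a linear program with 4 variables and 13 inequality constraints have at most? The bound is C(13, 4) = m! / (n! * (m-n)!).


Each vertex corresponds to some choice of n active constraints out of m, so the number of vertices is at most C(m, n) = m! / (n!(m-n)!).
m = 13, n = 4
Numerator: 13 * 12 * 11 * 10
Denominator: 4! = 24
C(13, 4) = 715


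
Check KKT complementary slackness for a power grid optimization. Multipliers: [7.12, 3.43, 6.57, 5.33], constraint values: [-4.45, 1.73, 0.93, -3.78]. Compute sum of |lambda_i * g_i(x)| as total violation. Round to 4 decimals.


KKT complementary slackness check:
lambda_1 * g_1 = 7.12 * -4.45 = -31.684
lambda_2 * g_2 = 3.43 * 1.73 = 5.9339
lambda_3 * g_3 = 6.57 * 0.93 = 6.1101
lambda_4 * g_4 = 5.33 * -3.78 = -20.1474
Total violation = 31.684 + 5.9339 + 6.1101 + 20.1474 = 63.8754


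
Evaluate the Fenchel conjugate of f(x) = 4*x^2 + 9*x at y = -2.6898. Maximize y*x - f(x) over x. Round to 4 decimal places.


f*(y) = sup_x {y*x - a*x^2 - b*x} = sup_x {(y-b)*x - a*x^2}
FOC: (y - b) - 2a*x = 0 => x* = (y - b)/(2a)
x* = (-2.6898 - 9)/(2*4) = -1.4612
f*(-2.6898) = (y-b)^2/(4a) = (-2.6898 - 9)^2/(4*4)
= 136.6514/16 = 8.5407


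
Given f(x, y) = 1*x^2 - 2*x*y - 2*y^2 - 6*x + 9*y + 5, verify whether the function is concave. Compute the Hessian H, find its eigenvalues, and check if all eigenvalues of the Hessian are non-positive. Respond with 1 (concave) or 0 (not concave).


The Hessian of f(x,y) = 1*x^2 - 2*x*y - 2*y^2 - 6*x + 9*y + 5 is:
H = [[2, -2], [-2, -4]]
Trace = 2 - 4 = -2
Determinant = 2*-4 - (-2)^2 = -12
Discriminant = (-2)^2 - 4*-12 = 52.0
Eigenvalues: lambda_1 = -4.6056, lambda_2 = 2.6056
The function is not concave.

0


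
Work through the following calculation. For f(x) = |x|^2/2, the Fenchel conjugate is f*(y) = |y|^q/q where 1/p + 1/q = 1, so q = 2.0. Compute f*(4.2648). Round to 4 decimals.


The conjugate exponent q satisfies 1/p + 1/q = 1.
p = 2, so q = 2/(2 - 1) = 2.0
|y|^q = 4.2648^2.0 = 18.1885
f*(4.2648) = 18.1885 / 2.0 = 9.0943


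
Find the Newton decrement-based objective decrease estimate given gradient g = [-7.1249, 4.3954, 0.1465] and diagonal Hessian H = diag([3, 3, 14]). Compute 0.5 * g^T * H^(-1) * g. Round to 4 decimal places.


Step 1: H is diagonal, so H^(-1) * g = [-2.375, 1.4651, 0.0105].
Step 2: g^T H^(-1) g = sum_i g_i^2 / H_ii
  = (-7.1249)^2/3 + (4.3954)^2/3 + (0.1465)^2/14
  = 16.9214 + 6.4398 + 0.0015 = 23.3628
Step 3: Objective decrease = 0.5 * g^T H^(-1) g = 11.6814


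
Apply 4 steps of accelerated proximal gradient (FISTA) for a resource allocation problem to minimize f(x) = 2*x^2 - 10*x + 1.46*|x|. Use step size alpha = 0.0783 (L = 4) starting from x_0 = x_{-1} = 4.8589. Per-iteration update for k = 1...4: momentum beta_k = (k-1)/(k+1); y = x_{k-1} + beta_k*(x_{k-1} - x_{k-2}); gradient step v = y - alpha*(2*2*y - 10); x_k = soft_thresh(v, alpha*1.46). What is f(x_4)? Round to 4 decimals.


FISTA on f(x) = 2*x^2 - 10*x + 1.46*|x|
L = 4, alpha = 0.0783
Iteration 1: beta = 0.0, y = 4.8589 + 0.0*(4.8589 - 4.8589) = 4.8589
  grad(y) = 9.4356, v = y - alpha*grad = 4.1201
  prox(v) = soft_thresh(4.1201, 0.1143) = 4.0058
Iteration 2: beta = 0.3333, y = 4.0058 + 0.3333*(4.0058 - 4.8589) = 3.7214
  grad(y) = 4.8856, v = y - alpha*grad = 3.3389
  prox(v) = soft_thresh(3.3389, 0.1143) = 3.2245
Iteration 3: beta = 0.5, y = 3.2245 + 0.5*(3.2245 - 4.0058) = 2.8339
  grad(y) = 1.3357, v = y - alpha*grad = 2.7293
  prox(v) = soft_thresh(2.7293, 0.1143) = 2.615
Iteration 4: beta = 0.6, y = 2.615 + 0.6*(2.615 - 3.2245) = 2.2493
  grad(y) = -1.0028, v = y - alpha*grad = 2.3278
  prox(v) = soft_thresh(2.3278, 0.1143) = 2.2135
f(x_4) = 2*2.2135^2 - 10*2.2135 + 1.46*|2.2135| = -9.1041


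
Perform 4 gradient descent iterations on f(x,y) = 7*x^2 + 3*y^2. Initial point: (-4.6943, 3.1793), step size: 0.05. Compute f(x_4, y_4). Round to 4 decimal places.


Gradient descent on f(x,y) = 7*x^2 + 3*y^2.
Starting point: (-4.6943, 3.1793), alpha = 0.05
Step 1: grad_x = 2*7*-4.6943 = -65.7202, grad_y = 2*3*3.1793 = 19.0758
  x_1 = -4.6943 - 0.05*-65.7202 = -1.4083
  y_1 = 3.1793 - 0.05*19.0758 = 2.2255
Step 2: grad_x = 2*7*-1.4083 = -19.7161, grad_y = 2*3*2.2255 = 13.3531
  x_2 = -1.4083 - 0.05*-19.7161 = -0.4225
  y_2 = 2.2255 - 0.05*13.3531 = 1.5579
Step 3: grad_x = 2*7*-0.4225 = -5.9148, grad_y = 2*3*1.5579 = 9.3471
  x_3 = -0.4225 - 0.05*-5.9148 = -0.1267
  y_3 = 1.5579 - 0.05*9.3471 = 1.0905
Step 4: grad_x = 2*7*-0.1267 = -1.7744, grad_y = 2*3*1.0905 = 6.543
  x_4 = -0.1267 - 0.05*-1.7744 = -0.038
  y_4 = 1.0905 - 0.05*6.543 = 0.7633
f(-0.038, 0.7633) = 7*(-0.038)^2 + 3*0.7633^2 = 1.7582


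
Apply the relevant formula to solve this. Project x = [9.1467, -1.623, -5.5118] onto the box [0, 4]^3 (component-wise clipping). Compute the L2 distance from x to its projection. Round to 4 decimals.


Project each component onto [0, 4].
clip(9.1467) = 4.0, clip(-1.623) = 0.0, clip(-5.5118) = 0.0
Projection = [4.0, 0.0, 0.0]
Squared diffs: [26.4885, 2.6341, 30.3799]
Distance = sqrt(59.5025) = 7.7138


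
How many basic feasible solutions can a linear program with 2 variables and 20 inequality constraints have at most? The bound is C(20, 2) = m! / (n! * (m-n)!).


Each vertex corresponds to some choice of n active constraints out of m, so the number of vertices is at most C(m, n) = m! / (n!(m-n)!).
m = 20, n = 2
Numerator: 20 * 19
Denominator: 2! = 2
C(20, 2) = 190


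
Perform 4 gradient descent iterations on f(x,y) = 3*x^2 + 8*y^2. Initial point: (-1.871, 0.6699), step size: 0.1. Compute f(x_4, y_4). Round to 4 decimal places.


Gradient descent on f(x,y) = 3*x^2 + 8*y^2.
Starting point: (-1.871, 0.6699), alpha = 0.1
Step 1: grad_x = 2*3*-1.871 = -11.226, grad_y = 2*8*0.6699 = 10.7184
  x_1 = -1.871 - 0.1*-11.226 = -0.7484
  y_1 = 0.6699 - 0.1*10.7184 = -0.4019
Step 2: grad_x = 2*3*-0.7484 = -4.4904, grad_y = 2*8*-0.4019 = -6.431
  x_2 = -0.7484 - 0.1*-4.4904 = -0.2994
  y_2 = -0.4019 - 0.1*-6.431 = 0.2412
Step 3: grad_x = 2*3*-0.2994 = -1.7962, grad_y = 2*8*0.2412 = 3.8586
  x_3 = -0.2994 - 0.1*-1.7962 = -0.1197
  y_3 = 0.2412 - 0.1*3.8586 = -0.1447
Step 4: grad_x = 2*3*-0.1197 = -0.7185, grad_y = 2*8*-0.1447 = -2.3152
  x_4 = -0.1197 - 0.1*-0.7185 = -0.0479
  y_4 = -0.1447 - 0.1*-2.3152 = 0.0868
f(-0.0479, 0.0868) = 3*(-0.0479)^2 + 8*0.0868^2 = 0.0672


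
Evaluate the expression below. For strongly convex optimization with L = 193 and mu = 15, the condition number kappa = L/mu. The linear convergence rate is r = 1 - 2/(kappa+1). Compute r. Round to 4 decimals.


Step 1: Compute the condition number.
kappa = L/mu = 193/15 = 12.8667
Step 2: Compute the convergence rate.
r = 1 - 2/(kappa + 1) = 1 - 2*mu/(L + mu) = (L - mu)/(L + mu) = 178/208 = 0.8558


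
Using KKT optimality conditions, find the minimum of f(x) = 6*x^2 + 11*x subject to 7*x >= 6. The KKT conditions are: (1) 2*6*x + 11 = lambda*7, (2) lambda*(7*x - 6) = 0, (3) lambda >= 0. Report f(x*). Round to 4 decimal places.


Step 1: Try lambda = 0 (constraint inactive).
x_unc = -11/(2*6) = -0.9167
Check: 7*-0.9167 = -6.4169 < 6 -- violated!
Step 2: Constraint must be active: 7*x = 6
x* = 6/7 = 0.8571 (rounded; the exact value 6/7 is used below)
lambda = (2*6*(6/7) + 11)/7 = 3.0408
Step 3: Compute optimal value.
f(x*) = 6*(6/7)^2 + 11*(6/7) = 13.8367


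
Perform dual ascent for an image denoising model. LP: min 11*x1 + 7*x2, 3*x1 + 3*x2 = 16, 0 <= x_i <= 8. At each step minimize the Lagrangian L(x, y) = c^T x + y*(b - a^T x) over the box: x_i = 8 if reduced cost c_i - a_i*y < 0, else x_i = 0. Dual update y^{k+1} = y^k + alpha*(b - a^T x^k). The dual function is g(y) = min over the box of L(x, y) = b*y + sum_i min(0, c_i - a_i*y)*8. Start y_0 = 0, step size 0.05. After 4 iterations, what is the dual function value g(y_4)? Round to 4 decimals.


Dual ascent for LP: min 11*x1 + 7*x2, 3*x1 + 3*x2 = 16, 0 <= x_i <= 8
Step 1: y^k = 0.0, reduced costs: (11.0, 7.0)
  x^k = (0.0, 0.0), subgradient = b - a^T x = 16.0
  y^{k+1} = 0.0 + 0.05*16.0 = 0.8
Step 2: y^k = 0.8, reduced costs: (8.6, 4.6)
  x^k = (0.0, 0.0), subgradient = b - a^T x = 16.0
  y^{k+1} = 0.8 + 0.05*16.0 = 1.6
Step 3: y^k = 1.6, reduced costs: (6.2, 2.2)
  x^k = (0.0, 0.0), subgradient = b - a^T x = 16.0
  y^{k+1} = 1.6 + 0.05*16.0 = 2.4
Step 4: y^k = 2.4, reduced costs: (3.8, -0.2)
  x^k = (0.0, 8.0), subgradient = b - a^T x = -8.0
  y^{k+1} = 2.4 + 0.05*-8.0 = 2.0
Dual objective at y_4 = 2.0: reduced costs (5.0, 1.0), box minimizer x = (0.0, 0.0)
g(y_4) = b*y + (c1 - a1*y)*x1 + (c2 - a2*y)*x2 = 16*2.0 + 5.0*0.0 + 1.0*0.0 = 32.0 + 0.0 + 0.0 = 32.0


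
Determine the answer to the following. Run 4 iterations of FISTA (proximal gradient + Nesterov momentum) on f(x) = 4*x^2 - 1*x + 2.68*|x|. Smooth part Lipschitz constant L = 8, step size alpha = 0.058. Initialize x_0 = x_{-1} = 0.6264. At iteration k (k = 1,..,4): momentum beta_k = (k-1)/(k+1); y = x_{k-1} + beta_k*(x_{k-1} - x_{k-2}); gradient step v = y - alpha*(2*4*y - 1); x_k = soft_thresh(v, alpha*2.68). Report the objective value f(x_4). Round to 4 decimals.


FISTA on f(x) = 4*x^2 - 1*x + 2.68*|x|
L = 8, alpha = 0.058
Iteration 1: beta = 0.0, y = 0.6264 + 0.0*(0.6264 - 0.6264) = 0.6264
  grad(y) = 4.0112, v = y - alpha*grad = 0.3938
  prox(v) = soft_thresh(0.3938, 0.1554) = 0.2383
Iteration 2: beta = 0.3333, y = 0.2383 + 0.3333*(0.2383 - 0.6264) = 0.1089
  grad(y) = -0.1284, v = y - alpha*grad = 0.1164
  prox(v) = soft_thresh(0.1164, 0.1554) = 0.0
Iteration 3: beta = 0.5, y = 0.0 + 0.5*(0.0 - 0.2383) = -0.1192
  grad(y) = -1.9532, v = y - alpha*grad = -0.0059
  prox(v) = soft_thresh(-0.0059, 0.1554) = 0.0
Iteration 4: beta = 0.6, y = 0.0 + 0.6*(0.0 - 0.0) = 0.0
  grad(y) = -1.0, v = y - alpha*grad = 0.058
  prox(v) = soft_thresh(0.058, 0.1554) = 0.0
f(x_4) = 4*0.0^2 - 1*0.0 + 2.68*|0.0| = 0.0


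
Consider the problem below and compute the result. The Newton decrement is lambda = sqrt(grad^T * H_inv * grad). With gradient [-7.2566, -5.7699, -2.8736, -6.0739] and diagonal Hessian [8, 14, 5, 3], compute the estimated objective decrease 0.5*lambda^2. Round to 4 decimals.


Step 1: H is diagonal, so H^(-1) * g = [-0.9071, -0.4121, -0.5747, -2.0246].
Step 2: g^T H^(-1) g = sum_i g_i^2 / H_ii
  = (-7.2566)^2/8 + (-5.7699)^2/14 + (-2.8736)^2/5 + (-6.0739)^2/3
  = 6.5823 + 2.378 + 1.6515 + 12.2974 = 22.9092
Step 3: Objective decrease = 0.5 * g^T H^(-1) g = 11.4546


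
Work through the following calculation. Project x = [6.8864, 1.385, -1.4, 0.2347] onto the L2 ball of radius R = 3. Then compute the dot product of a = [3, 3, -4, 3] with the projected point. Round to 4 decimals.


Step 1: Compute ||x|| (intermediates to 6 decimals).
||x|| = sqrt(6.8864^2 + 1.385^2 + (-1.4)^2 + 0.2347^2) = 7.166297
Step 2: Project.
Since ||x|| > R, scale = R/||x|| = 3/7.166297 = 0.418626, proj(x) = scale * x
proj(x) = [2.882826, 0.579797, -0.586076, 0.098252]
Step 3: Dot product.
a^T * proj(x) = 3*2.882826 + 3*0.579797 - 4*(-0.586076) + 3*0.098252 = 13.0269


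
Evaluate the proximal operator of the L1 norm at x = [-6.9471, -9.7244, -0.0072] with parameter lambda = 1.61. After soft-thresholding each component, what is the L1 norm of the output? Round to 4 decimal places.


Soft-thresholding with lambda = 1.61:
prox(-6.9471) = sign(-6.9471)*max(|-6.9471| - 1.61, 0) = -5.3371
prox(-9.7244) = sign(-9.7244)*max(|-9.7244| - 1.61, 0) = -8.1144
prox(-0.0072) = sign(-0.0072)*max(|-0.0072| - 1.61, 0) = 0.0
prox(x) = [-5.3371, -8.1144, 0.0]
||prox(x)||_1 = 5.3371 + 8.1144 + 0.0 = 13.4515


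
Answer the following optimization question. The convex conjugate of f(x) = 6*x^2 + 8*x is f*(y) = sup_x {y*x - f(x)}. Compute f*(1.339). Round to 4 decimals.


f*(y) = sup_x {y*x - a*x^2 - b*x} = sup_x {(y-b)*x - a*x^2}
FOC: (y - b) - 2a*x = 0 => x* = (y - b)/(2a)
x* = (1.339 - 8)/(2*6) = -0.5551
f*(1.339) = (y-b)^2/(4a) = (1.339 - 8)^2/(4*6)
= 44.3689/24 = 1.8487


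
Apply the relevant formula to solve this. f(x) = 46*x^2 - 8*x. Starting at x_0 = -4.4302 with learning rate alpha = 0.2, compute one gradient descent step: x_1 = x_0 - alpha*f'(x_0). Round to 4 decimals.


We compute the gradient at x_0 and apply the update.
f'(x) = 92*x - 8
f'(-4.4302) = 92*-4.4302 - 8 = -415.5784
x_1 = -4.4302 - 0.2*-415.5784 = 78.6855


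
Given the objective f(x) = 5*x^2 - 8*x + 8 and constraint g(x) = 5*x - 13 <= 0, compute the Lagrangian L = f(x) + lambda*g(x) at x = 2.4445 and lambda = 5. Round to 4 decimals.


Step 1: Evaluate f(x).
f(2.4445) = 5*2.4445^2 - 8*2.4445 + 8 = 18.3219
Step 2: Evaluate g(x).
g(2.4445) = 5*2.4445 - 13 = -0.7775
Step 3: Compute Lagrangian.
L = 18.3219 + 5*-0.7775 = 14.4344


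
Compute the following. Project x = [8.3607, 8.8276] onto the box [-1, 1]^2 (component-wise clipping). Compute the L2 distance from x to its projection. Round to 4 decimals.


Project each component onto [-1, 1].
clip(8.3607) = 1.0, clip(8.8276) = 1.0
Projection = [1.0, 1.0]
Squared diffs: [54.1799, 61.2713]
Distance = sqrt(115.4512) = 10.7448


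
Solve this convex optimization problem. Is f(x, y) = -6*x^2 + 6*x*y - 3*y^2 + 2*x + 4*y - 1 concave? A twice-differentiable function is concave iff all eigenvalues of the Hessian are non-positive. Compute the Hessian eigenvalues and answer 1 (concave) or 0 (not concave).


The Hessian of f(x,y) = -6*x^2 + 6*x*y - 3*y^2 + 2*x + 4*y - 1 is:
H = [[-12, 6], [6, -6]]
Trace = -12 - 6 = -18
Determinant = -12*-6 - (6)^2 = 36
Discriminant = (-18)^2 - 4*36 = 180.0
Eigenvalues: lambda_1 = -15.7082, lambda_2 = -2.2918
The function is concave.

1


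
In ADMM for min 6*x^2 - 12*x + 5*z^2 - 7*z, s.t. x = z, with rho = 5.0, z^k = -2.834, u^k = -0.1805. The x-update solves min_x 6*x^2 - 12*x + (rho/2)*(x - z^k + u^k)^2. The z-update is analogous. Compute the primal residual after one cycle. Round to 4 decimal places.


ADMM iteration with rho = 5.0, z^k = -2.834, u^k = -0.1805
Step 1: x-update.
Minimize 6*x^2 - 12*x + (5.0/2)*(x + 2.834 - 0.1805)^2
FOC: (2*6 + 5.0)*x = 12 + 5.0*(-2.834 + 0.1805)
x^{k+1} = -0.0746
Step 2: z-update.
Minimize 5*z^2 - 7*z + (5.0/2)*(-0.0746 - z - 0.1805)^2
FOC: (2*5 + 5.0)*z = 7 + 5.0*(-0.0746 - 0.1805)
z^{k+1} = 0.3816
Step 3: u-update.
u^{k+1} = -0.1805 - 0.0746 - 0.3816 = -0.6367
Step 4: Primal residual = |-0.0746 - 0.3816| = 0.4562
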